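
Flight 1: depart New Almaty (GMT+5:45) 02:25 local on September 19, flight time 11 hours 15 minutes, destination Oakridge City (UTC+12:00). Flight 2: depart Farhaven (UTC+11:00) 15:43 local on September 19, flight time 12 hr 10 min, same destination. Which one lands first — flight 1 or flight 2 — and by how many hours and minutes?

Flight 1 in UTC: 02:25 − 5:45 = 20:40 on Sep 18.
+11 hours 15 minutes → arrive 07:55 UTC on Sep 19.
Flight 2 in UTC: 15:43 − 11:00 = 04:43 on Sep 19.
+12 hours 10 minutes → arrive 16:53 UTC on Sep 19.
Flight 1 lands earlier by 8 hours 58 minutes.

the first, by 8 hours 58 minutes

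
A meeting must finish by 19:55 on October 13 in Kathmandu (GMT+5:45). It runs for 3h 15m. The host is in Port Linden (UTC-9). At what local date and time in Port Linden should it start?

Target end time in UTC: 19:55 − 5:45 = 14:10 on Oct 13.
Subtract 3 hours and 15 minutes → start 10:55 UTC on Oct 13.
Port Linden is UTC−9:00: 10:55 − 9:00 = 01:55 on Oct 13.

01:55 on Oct 13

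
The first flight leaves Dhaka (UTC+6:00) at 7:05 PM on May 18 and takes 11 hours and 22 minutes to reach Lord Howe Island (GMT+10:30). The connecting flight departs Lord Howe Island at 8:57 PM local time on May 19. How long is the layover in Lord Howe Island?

10 hours

Convert departure to UTC: 7:05 PM − 6:00 = 1:05 PM UTC on May 18.
Add 11 hours and 22 minutes flight time → 12:27 AM UTC (May 19).
Lord Howe Island is UTC+10:30, so local arrival = 12:27 AM + 10:30 = 10:57 AM on May 19.
Layover = 8:57 PM − 10:57 AM = 10 hours.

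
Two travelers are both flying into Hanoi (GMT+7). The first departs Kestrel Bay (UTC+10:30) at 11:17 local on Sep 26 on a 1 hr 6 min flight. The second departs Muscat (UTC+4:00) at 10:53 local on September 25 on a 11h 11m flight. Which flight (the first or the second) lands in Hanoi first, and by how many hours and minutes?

Flight 1 in UTC: 11:17 − 10:30 = 00:47 on Sep 26.
+1 hour 6 minutes → arrive 01:53 UTC on Sep 26.
Flight 2 in UTC: 10:53 − 4:00 = 06:53 on Sep 25.
+11 hours 11 minutes → arrive 18:04 UTC on Sep 25.
Flight 2 lands earlier by 7 hours 49 minutes.

the second, by 7 hours 49 minutes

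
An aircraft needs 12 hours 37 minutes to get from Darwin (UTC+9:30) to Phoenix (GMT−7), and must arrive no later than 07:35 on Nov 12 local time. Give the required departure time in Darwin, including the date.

Target arrival in UTC: 07:35 + 7:00 = 14:35 on Nov 12.
Subtract 12 hours and 37 minutes → departure 01:58 UTC on Nov 12.
Darwin is UTC+9:30: 01:58 + 9:30 = 11:28 on Nov 12.

11:28 on November 12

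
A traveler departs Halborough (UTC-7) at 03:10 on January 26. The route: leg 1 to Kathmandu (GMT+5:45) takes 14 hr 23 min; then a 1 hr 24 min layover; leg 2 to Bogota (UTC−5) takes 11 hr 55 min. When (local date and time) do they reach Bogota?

08:52 on January 27

Convert departure to UTC: 03:10 + 7:00 = 10:10 UTC on Jan 26.
Add 14 hours 23 minutes leg 1 → 00:33 UTC (Jan 27).
Add 1 hour and 24 minutes layover in Kathmandu → 01:57 UTC.
Add 11 hours 55 minutes leg 2 → 13:52 UTC.
Bogota is UTC−5:00, so local arrival = 13:52 − 5:00 = 08:52 on Jan 27.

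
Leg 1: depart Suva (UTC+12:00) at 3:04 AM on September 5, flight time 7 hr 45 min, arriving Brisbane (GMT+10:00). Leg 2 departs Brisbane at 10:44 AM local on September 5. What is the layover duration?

1 hour 55 minutes

Convert departure to UTC: 3:04 AM − 12:00 = 3:04 PM UTC on Sep 4.
Add 7 hours and 45 minutes flight time → 10:49 PM UTC.
Brisbane is UTC+10:00, so local arrival = 10:49 PM + 10:00 = 8:49 AM on Sep 5.
Layover = 10:44 AM − 8:49 AM = 1 hour 55 minutes.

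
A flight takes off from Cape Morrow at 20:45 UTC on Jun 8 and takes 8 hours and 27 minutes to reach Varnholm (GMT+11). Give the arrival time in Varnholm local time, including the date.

Departure is given in UTC: 20:45 on Jun 8.
Add 8 hours 27 minutes → 05:12 UTC (Jun 9).
Varnholm is UTC+11:00: 05:12 + 11:00 = 16:12 on Jun 9.

16:12 on June 9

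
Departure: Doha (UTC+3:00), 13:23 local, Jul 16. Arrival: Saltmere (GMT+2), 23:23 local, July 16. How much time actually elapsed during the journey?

Departure in UTC: 13:23 − 3:00 = 10:23 on Jul 16.
Arrival in UTC: 23:23 − 2:00 = 21:23 on Jul 16.
Elapsed = 21:23 − 10:23 = 11 hours.

11 hours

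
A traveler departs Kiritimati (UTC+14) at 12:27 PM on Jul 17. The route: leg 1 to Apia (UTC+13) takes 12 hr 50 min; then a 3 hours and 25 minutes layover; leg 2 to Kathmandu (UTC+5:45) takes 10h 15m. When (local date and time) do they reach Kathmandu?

Convert departure to UTC: 12:27 PM − 14:00 = 10:27 PM UTC on Jul 16.
Add 12 hours and 50 minutes leg 1 → 11:17 AM UTC (Jul 17).
Add 3 hours 25 minutes layover in Apia → 2:42 PM UTC.
Add 10 hours 15 minutes leg 2 → 12:57 AM UTC (Jul 18).
Kathmandu is UTC+5:45, so local arrival = 12:57 AM + 5:45 = 6:42 AM on Jul 18.

6:42 AM on July 18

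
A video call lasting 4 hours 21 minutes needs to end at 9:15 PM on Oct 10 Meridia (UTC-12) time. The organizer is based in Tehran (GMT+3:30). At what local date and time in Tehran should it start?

8:24 AM on October 11

Target end time in UTC: 9:15 PM + 12:00 = 9:15 AM on Oct 11.
Subtract 4 hours and 21 minutes → start 4:54 AM UTC on Oct 11.
Tehran is UTC+3:30: 4:54 AM + 3:30 = 8:24 AM on Oct 11.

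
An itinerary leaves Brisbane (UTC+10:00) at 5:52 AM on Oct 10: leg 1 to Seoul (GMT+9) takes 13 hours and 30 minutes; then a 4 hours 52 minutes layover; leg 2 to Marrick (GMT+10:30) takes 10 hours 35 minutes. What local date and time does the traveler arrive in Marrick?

11:19 AM on Oct 11

Convert departure to UTC: 5:52 AM − 10:00 = 7:52 PM UTC on Oct 9.
Add 13 hours 30 minutes leg 1 → 9:22 AM UTC (Oct 10).
Add 4 hours and 52 minutes layover in Seoul → 2:14 PM UTC.
Add 10 hours 35 minutes leg 2 → 12:49 AM UTC (Oct 11).
Marrick is UTC+10:30, so local arrival = 12:49 AM + 10:30 = 11:19 AM on Oct 11.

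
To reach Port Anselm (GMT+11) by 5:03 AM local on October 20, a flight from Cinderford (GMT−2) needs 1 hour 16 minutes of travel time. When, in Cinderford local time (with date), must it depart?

2:47 PM on October 19

Target arrival in UTC: 5:03 AM − 11:00 = 6:03 PM on Oct 19.
Subtract 1 hour and 16 minutes → departure 4:47 PM UTC on Oct 19.
Cinderford is UTC−2:00: 4:47 PM − 2:00 = 2:47 PM on Oct 19.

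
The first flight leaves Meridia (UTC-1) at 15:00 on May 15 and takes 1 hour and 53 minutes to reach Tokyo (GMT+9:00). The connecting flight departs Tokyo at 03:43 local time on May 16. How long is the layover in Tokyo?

Convert departure to UTC: 15:00 + 1:00 = 16:00 UTC on May 15.
Add 1 hour and 53 minutes flight time → 17:53 UTC.
Tokyo is UTC+9:00, so local arrival = 17:53 + 9:00 = 02:53 on May 16.
Layover = 03:43 − 02:53 = 50 minutes.

50 minutes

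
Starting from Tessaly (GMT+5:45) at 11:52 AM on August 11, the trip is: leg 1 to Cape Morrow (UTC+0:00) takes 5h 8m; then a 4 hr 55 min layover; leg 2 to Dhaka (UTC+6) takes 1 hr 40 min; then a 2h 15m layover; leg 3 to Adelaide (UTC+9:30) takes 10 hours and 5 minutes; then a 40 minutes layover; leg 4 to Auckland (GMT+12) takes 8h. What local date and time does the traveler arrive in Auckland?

Convert departure to UTC: 11:52 AM − 5:45 = 6:07 AM UTC on Aug 11.
Add 5 hours 8 minutes leg 1 → 11:15 AM UTC.
Add 4 hours and 55 minutes layover in Cape Morrow → 4:10 PM UTC.
Add 1 hour and 40 minutes leg 2 → 5:50 PM UTC.
Add 2 hours 15 minutes layover in Dhaka → 8:05 PM UTC.
Add 10 hours 5 minutes leg 3 → 6:10 AM UTC (Aug 12).
Add 40 minutes layover in Adelaide → 6:50 AM UTC.
Add 8 hours leg 4 → 2:50 PM UTC.
Auckland is UTC+12:00, so local arrival = 2:50 PM + 12:00 = 2:50 AM on Aug 13.

2:50 AM on Aug 13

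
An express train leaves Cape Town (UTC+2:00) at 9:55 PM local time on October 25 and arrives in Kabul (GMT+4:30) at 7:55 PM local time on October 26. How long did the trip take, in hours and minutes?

19 hours 30 minutes

Departure in UTC: 9:55 PM − 2:00 = 7:55 PM on Oct 25.
Arrival in UTC: 7:55 PM − 4:30 = 3:25 PM on Oct 26.
Elapsed = 3:25 PM − 7:55 PM (+1 day) = 19 hours 30 minutes.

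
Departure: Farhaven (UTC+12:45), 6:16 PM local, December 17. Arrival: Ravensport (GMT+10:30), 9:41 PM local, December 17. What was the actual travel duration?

5 hours 40 minutes

Ravensport is 2:15 behind Farhaven.
Clock-face elapsed time (ignoring zones) is 3 hours 25 minutes.
Actual elapsed = 3 hours 25 minutes + 2:15 = 5 hours 40 minutes.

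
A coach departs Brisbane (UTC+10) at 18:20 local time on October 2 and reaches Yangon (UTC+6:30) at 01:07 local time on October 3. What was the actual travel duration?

10 hours 17 minutes

Yangon is 3:30 behind Brisbane.
Clock-face elapsed time (ignoring zones) is 6 hours 47 minutes.
Actual elapsed = 6 hours 47 minutes + 3:30 = 10 hours 17 minutes.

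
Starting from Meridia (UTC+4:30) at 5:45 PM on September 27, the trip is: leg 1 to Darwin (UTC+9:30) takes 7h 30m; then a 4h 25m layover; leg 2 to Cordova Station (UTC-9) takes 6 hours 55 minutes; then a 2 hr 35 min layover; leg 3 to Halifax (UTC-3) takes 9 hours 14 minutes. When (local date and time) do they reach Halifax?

Convert departure to UTC: 5:45 PM − 4:30 = 1:15 PM UTC on Sep 27.
Add 7 hours 30 minutes leg 1 → 8:45 PM UTC.
Add 4 hours and 25 minutes layover in Darwin → 1:10 AM UTC (Sep 28).
Add 6 hours and 55 minutes leg 2 → 8:05 AM UTC.
Add 2 hours 35 minutes layover in Cordova Station → 10:40 AM UTC.
Add 9 hours 14 minutes leg 3 → 7:54 PM UTC.
Halifax is UTC−3:00, so local arrival = 7:54 PM − 3:00 = 4:54 PM on Sep 28.

4:54 PM on Sep 28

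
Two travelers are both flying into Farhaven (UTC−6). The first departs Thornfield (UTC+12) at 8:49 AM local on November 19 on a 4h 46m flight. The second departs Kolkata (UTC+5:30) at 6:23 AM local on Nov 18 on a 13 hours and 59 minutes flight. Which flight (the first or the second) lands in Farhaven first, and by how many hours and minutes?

the second, by 10 hours 43 minutes

Flight 1 in UTC: 8:49 AM − 12:00 = 8:49 PM on Nov 18.
+4 hours and 46 minutes → arrive 1:35 AM UTC on Nov 19.
Flight 2 in UTC: 6:23 AM − 5:30 = 12:53 AM on Nov 18.
+13 hours and 59 minutes → arrive 2:52 PM UTC on Nov 18.
Flight 2 lands earlier by 10 hours 43 minutes.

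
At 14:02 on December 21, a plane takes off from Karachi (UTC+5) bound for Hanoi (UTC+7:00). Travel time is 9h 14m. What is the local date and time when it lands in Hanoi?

Convert departure to UTC: 14:02 − 5:00 = 09:02 UTC on Dec 21.
Add 9 hours 14 minutes travel time → 18:16 UTC.
Hanoi is UTC+7:00, so local arrival = 18:16 + 7:00 = 01:16 on Dec 22.

01:16 on December 22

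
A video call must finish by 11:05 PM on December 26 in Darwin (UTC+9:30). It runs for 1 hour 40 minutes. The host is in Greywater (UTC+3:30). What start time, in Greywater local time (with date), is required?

Target end time in UTC: 11:05 PM − 9:30 = 1:35 PM on Dec 26.
Subtract 1 hour 40 minutes → start 11:55 AM UTC on Dec 26.
Greywater is UTC+3:30: 11:55 AM + 3:30 = 3:25 PM on Dec 26.

3:25 PM on December 26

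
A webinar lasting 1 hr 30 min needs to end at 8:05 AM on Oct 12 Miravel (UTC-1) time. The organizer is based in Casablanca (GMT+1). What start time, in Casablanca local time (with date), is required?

8:35 AM on October 12

Target end time in UTC: 8:05 AM + 1:00 = 9:05 AM on Oct 12.
Subtract 1 hour 30 minutes → start 7:35 AM UTC on Oct 12.
Casablanca is UTC+1:00: 7:35 AM + 1:00 = 8:35 AM on Oct 12.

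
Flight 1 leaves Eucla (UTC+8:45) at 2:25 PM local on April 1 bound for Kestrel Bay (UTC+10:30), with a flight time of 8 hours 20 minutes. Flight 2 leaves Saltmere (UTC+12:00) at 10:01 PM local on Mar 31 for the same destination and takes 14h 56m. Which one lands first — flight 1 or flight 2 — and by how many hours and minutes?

Flight 1 in UTC: 2:25 PM − 8:45 = 5:40 AM on Apr 1.
+8 hours 20 minutes → arrive 2:00 PM UTC on Apr 1.
Flight 2 in UTC: 10:01 PM − 12:00 = 10:01 AM on Mar 31.
+14 hours 56 minutes → arrive 12:57 AM UTC on Apr 1.
Flight 2 lands earlier by 13 hours 3 minutes.

the second, by 13 hours 3 minutes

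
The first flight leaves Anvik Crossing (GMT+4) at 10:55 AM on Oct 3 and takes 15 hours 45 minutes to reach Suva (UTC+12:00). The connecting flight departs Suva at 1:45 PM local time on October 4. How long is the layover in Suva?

Convert departure to UTC: 10:55 AM − 4:00 = 6:55 AM UTC on Oct 3.
Add 15 hours 45 minutes flight time → 10:40 PM UTC.
Suva is UTC+12:00, so local arrival = 10:40 PM + 12:00 = 10:40 AM on Oct 4.
Layover = 1:45 PM − 10:40 AM = 3 hours 5 minutes.

3 hours 5 minutes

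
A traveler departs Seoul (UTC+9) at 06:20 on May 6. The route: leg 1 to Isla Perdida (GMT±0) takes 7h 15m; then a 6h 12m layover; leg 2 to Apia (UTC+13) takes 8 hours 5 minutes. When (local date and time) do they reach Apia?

Convert departure to UTC: 06:20 − 9:00 = 21:20 UTC on May 5.
Add 7 hours 15 minutes leg 1 → 04:35 UTC (May 6).
Add 6 hours 12 minutes layover in Isla Perdida → 10:47 UTC.
Add 8 hours and 5 minutes leg 2 → 18:52 UTC.
Apia is UTC+13:00, so local arrival = 18:52 + 13:00 = 07:52 on May 7.

07:52 on May 7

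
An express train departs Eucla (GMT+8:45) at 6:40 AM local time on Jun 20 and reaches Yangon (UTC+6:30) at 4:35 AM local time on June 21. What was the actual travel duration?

24 hours 10 minutes

Yangon is 2:15 behind Eucla.
Clock-face elapsed time (ignoring zones) is 21 hours 55 minutes.
Actual elapsed = 21 hours 55 minutes + 2:15 = 24 hours 10 minutes.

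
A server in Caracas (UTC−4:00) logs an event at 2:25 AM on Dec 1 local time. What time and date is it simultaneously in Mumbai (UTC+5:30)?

11:55 AM on December 1

In UTC: 2:25 AM + 4:00 = 6:25 AM on Dec 1.
Mumbai is UTC+5:30: 6:25 AM + 5:30 = 11:55 AM on Dec 1.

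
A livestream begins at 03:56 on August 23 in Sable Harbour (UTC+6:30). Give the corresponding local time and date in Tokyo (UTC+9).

06:26 on August 23

In UTC: 03:56 − 6:30 = 21:26 on Aug 22.
Tokyo is UTC+9:00: 21:26 + 9:00 = 06:26 on Aug 23.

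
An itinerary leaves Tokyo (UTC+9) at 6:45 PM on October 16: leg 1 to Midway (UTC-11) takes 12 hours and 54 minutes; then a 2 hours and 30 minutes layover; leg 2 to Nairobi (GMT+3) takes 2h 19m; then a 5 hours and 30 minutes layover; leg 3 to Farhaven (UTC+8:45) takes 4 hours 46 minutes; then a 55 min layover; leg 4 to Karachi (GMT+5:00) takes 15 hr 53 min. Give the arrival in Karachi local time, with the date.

11:32 AM on October 18

Convert departure to UTC: 6:45 PM − 9:00 = 9:45 AM UTC on Oct 16.
Add 12 hours and 54 minutes leg 1 → 10:39 PM UTC.
Add 2 hours and 30 minutes layover in Midway → 1:09 AM UTC (Oct 17).
Add 2 hours and 19 minutes leg 2 → 3:28 AM UTC.
Add 5 hours 30 minutes layover in Nairobi → 8:58 AM UTC.
Add 4 hours and 46 minutes leg 3 → 1:44 PM UTC.
Add 55 minutes layover in Farhaven → 2:39 PM UTC.
Add 15 hours 53 minutes leg 4 → 6:32 AM UTC (Oct 18).
Karachi is UTC+5:00, so local arrival = 6:32 AM + 5:00 = 11:32 AM on Oct 18.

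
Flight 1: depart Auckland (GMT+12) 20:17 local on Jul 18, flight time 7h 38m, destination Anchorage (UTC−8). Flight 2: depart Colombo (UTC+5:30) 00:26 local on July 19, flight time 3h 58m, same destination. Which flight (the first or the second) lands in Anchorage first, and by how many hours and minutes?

the first, by 6 hours 59 minutes

Flight 1 in UTC: 20:17 − 12:00 = 08:17 on Jul 18.
+7 hours 38 minutes → arrive 15:55 UTC on Jul 18.
Flight 2 in UTC: 00:26 − 5:30 = 18:56 on Jul 18.
+3 hours and 58 minutes → arrive 22:54 UTC on Jul 18.
Flight 1 lands earlier by 6 hours 59 minutes.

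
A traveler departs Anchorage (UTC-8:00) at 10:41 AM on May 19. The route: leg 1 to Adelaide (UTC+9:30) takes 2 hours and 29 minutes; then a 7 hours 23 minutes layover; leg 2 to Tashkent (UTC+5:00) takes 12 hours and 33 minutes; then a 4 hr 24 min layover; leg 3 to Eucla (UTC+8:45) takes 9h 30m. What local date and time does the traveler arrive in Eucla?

3:45 PM on May 21

Convert departure to UTC: 10:41 AM + 8:00 = 6:41 PM UTC on May 19.
Add 2 hours 29 minutes leg 1 → 9:10 PM UTC.
Add 7 hours 23 minutes layover in Adelaide → 4:33 AM UTC (May 20).
Add 12 hours and 33 minutes leg 2 → 5:06 PM UTC.
Add 4 hours and 24 minutes layover in Tashkent → 9:30 PM UTC.
Add 9 hours and 30 minutes leg 3 → 7:00 AM UTC (May 21).
Eucla is UTC+8:45, so local arrival = 7:00 AM + 8:45 = 3:45 PM on May 21.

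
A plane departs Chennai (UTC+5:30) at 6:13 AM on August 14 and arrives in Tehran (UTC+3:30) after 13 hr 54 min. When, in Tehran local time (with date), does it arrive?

6:07 PM on August 14

Convert departure to UTC: 6:13 AM − 5:30 = 12:43 AM UTC on Aug 14.
Add 13 hours 54 minutes travel time → 2:37 PM UTC.
Tehran is UTC+3:30, so local arrival = 2:37 PM + 3:30 = 6:07 PM on Aug 14.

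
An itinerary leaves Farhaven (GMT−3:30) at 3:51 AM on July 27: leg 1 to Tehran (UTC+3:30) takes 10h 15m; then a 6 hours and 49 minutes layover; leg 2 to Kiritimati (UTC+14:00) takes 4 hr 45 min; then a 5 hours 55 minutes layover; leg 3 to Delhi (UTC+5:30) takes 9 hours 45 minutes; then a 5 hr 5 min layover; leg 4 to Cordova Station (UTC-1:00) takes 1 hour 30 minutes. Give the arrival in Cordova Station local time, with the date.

Convert departure to UTC: 3:51 AM + 3:30 = 7:21 AM UTC on Jul 27.
Add 10 hours 15 minutes leg 1 → 5:36 PM UTC.
Add 6 hours and 49 minutes layover in Tehran → 12:25 AM UTC (Jul 28).
Add 4 hours and 45 minutes leg 2 → 5:10 AM UTC.
Add 5 hours 55 minutes layover in Kiritimati → 11:05 AM UTC.
Add 9 hours 45 minutes leg 3 → 8:50 PM UTC.
Add 5 hours and 5 minutes layover in Delhi → 1:55 AM UTC (Jul 29).
Add 1 hour and 30 minutes leg 4 → 3:25 AM UTC.
Cordova Station is UTC−1:00, so local arrival = 3:25 AM − 1:00 = 2:25 AM on Jul 29.

2:25 AM on July 29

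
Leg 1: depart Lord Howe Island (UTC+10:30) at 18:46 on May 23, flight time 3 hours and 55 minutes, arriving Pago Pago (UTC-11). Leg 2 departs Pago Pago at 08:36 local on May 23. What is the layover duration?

Convert departure to UTC: 18:46 − 10:30 = 08:16 UTC on May 23.
Add 3 hours 55 minutes flight time → 12:11 UTC.
Pago Pago is UTC−11:00, so local arrival = 12:11 − 11:00 = 01:11 on May 23.
Layover = 08:36 − 01:11 = 7 hours 25 minutes.

7 hours 25 minutes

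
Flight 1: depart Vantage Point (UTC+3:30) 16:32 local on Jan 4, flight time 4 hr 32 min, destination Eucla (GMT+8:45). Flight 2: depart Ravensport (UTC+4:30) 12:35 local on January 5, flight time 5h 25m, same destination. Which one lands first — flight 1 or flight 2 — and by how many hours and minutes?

Flight 1 in UTC: 16:32 − 3:30 = 13:02 on Jan 4.
+4 hours 32 minutes → arrive 17:34 UTC on Jan 4.
Flight 2 in UTC: 12:35 − 4:30 = 08:05 on Jan 5.
+5 hours and 25 minutes → arrive 13:30 UTC on Jan 5.
Flight 1 lands earlier by 19 hours 56 minutes.

the first, by 19 hours 56 minutes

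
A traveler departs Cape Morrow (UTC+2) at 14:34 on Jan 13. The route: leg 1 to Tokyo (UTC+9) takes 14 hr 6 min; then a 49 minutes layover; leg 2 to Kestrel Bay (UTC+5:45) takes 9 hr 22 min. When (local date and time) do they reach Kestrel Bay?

Convert departure to UTC: 14:34 − 2:00 = 12:34 UTC on Jan 13.
Add 14 hours 6 minutes leg 1 → 02:40 UTC (Jan 14).
Add 49 minutes layover in Tokyo → 03:29 UTC.
Add 9 hours 22 minutes leg 2 → 12:51 UTC.
Kestrel Bay is UTC+5:45, so local arrival = 12:51 + 5:45 = 18:36 on Jan 14.

18:36 on January 14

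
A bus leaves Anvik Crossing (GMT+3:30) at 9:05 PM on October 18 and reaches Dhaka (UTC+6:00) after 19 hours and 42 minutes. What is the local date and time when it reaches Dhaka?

7:17 PM on Oct 19

Convert departure to UTC: 9:05 PM − 3:30 = 5:35 PM UTC on Oct 18.
Add 19 hours 42 minutes travel time → 1:17 PM UTC (Oct 19).
Dhaka is UTC+6:00, so local arrival = 1:17 PM + 6:00 = 7:17 PM on Oct 19.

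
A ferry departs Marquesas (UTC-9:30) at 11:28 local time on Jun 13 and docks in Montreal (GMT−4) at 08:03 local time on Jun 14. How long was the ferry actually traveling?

Departure in UTC: 11:28 + 9:30 = 20:58 on Jun 13.
Arrival in UTC: 08:03 + 4:00 = 12:03 on Jun 14.
Elapsed = 12:03 − 20:58 (+1 day) = 15 hours 5 minutes.

15 hours 5 minutes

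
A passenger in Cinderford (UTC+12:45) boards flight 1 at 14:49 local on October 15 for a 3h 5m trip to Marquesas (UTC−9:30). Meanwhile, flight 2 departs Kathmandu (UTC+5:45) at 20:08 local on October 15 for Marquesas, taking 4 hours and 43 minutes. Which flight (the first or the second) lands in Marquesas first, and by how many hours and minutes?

the first, by 13 hours 57 minutes

Flight 1 in UTC: 14:49 − 12:45 = 02:04 on Oct 15.
+3 hours and 5 minutes → arrive 05:09 UTC on Oct 15.
Flight 2 in UTC: 20:08 − 5:45 = 14:23 on Oct 15.
+4 hours and 43 minutes → arrive 19:06 UTC on Oct 15.
Flight 1 lands earlier by 13 hours 57 minutes.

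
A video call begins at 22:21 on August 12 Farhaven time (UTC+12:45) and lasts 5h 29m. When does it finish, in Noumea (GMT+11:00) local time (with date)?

Convert start to UTC: 22:21 − 12:45 = 09:36 UTC on Aug 12.
Add 5 hours and 29 minutes duration → 15:05 UTC.
Noumea is UTC+11:00, so local end time = 15:05 + 11:00 = 02:05 on Aug 13.

02:05 on Aug 13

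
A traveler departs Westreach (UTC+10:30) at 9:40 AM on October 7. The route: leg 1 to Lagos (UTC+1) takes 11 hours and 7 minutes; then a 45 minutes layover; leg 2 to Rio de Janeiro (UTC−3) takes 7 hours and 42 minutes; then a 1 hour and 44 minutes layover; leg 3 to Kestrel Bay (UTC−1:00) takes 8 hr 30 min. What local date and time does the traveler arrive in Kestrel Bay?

Convert departure to UTC: 9:40 AM − 10:30 = 11:10 PM UTC on Oct 6.
Add 11 hours and 7 minutes leg 1 → 10:17 AM UTC (Oct 7).
Add 45 minutes layover in Lagos → 11:02 AM UTC.
Add 7 hours 42 minutes leg 2 → 6:44 PM UTC.
Add 1 hour and 44 minutes layover in Rio de Janeiro → 8:28 PM UTC.
Add 8 hours 30 minutes leg 3 → 4:58 AM UTC (Oct 8).
Kestrel Bay is UTC−1:00, so local arrival = 4:58 AM − 1:00 = 3:58 AM on Oct 8.

3:58 AM on October 8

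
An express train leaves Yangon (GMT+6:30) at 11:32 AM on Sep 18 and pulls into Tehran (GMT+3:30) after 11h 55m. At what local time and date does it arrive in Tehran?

Tehran is 3:00 behind Yangon.
After 11 hours 55 minutes it is 11:27 PM in Yangon.
Shift by the zone difference: 11:27 PM − 3:00 = 8:27 PM on Sep 18 in Tehran.

8:27 PM on Sep 18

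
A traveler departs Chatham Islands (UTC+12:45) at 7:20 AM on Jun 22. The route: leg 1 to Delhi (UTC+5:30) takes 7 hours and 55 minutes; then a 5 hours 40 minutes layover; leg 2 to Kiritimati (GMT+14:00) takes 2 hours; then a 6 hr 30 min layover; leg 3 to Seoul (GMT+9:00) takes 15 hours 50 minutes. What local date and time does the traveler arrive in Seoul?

Convert departure to UTC: 7:20 AM − 12:45 = 6:35 PM UTC on Jun 21.
Add 7 hours and 55 minutes leg 1 → 2:30 AM UTC (Jun 22).
Add 5 hours and 40 minutes layover in Delhi → 8:10 AM UTC.
Add 2 hours leg 2 → 10:10 AM UTC.
Add 6 hours and 30 minutes layover in Kiritimati → 4:40 PM UTC.
Add 15 hours 50 minutes leg 3 → 8:30 AM UTC (Jun 23).
Seoul is UTC+9:00, so local arrival = 8:30 AM + 9:00 = 5:30 PM on Jun 23.

5:30 PM on June 23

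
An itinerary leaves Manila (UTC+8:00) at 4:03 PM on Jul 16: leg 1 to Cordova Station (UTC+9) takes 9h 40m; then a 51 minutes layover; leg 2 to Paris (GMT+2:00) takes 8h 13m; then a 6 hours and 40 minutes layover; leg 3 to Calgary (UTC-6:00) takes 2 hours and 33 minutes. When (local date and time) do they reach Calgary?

6:00 AM on July 17

Convert departure to UTC: 4:03 PM − 8:00 = 8:03 AM UTC on Jul 16.
Add 9 hours 40 minutes leg 1 → 5:43 PM UTC.
Add 51 minutes layover in Cordova Station → 6:34 PM UTC.
Add 8 hours and 13 minutes leg 2 → 2:47 AM UTC (Jul 17).
Add 6 hours 40 minutes layover in Paris → 9:27 AM UTC.
Add 2 hours and 33 minutes leg 3 → 12:00 PM UTC.
Calgary is UTC−6:00, so local arrival = 12:00 PM − 6:00 = 6:00 AM on Jul 17.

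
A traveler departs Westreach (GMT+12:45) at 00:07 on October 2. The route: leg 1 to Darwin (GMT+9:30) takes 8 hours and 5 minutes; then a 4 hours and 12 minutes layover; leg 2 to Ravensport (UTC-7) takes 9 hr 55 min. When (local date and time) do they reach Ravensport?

02:34 on Oct 2

Convert departure to UTC: 00:07 − 12:45 = 11:22 UTC on Oct 1.
Add 8 hours 5 minutes leg 1 → 19:27 UTC.
Add 4 hours and 12 minutes layover in Darwin → 23:39 UTC.
Add 9 hours 55 minutes leg 2 → 09:34 UTC (Oct 2).
Ravensport is UTC−7:00, so local arrival = 09:34 − 7:00 = 02:34 on Oct 2.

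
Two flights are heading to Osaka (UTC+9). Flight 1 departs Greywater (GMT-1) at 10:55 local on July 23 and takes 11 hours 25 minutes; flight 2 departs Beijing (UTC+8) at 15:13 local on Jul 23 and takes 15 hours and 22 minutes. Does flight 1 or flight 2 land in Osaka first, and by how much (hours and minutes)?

Flight 1 in UTC: 10:55 + 1:00 = 11:55 on Jul 23.
+11 hours 25 minutes → arrive 23:20 UTC on Jul 23.
Flight 2 in UTC: 15:13 − 8:00 = 07:13 on Jul 23.
+15 hours 22 minutes → arrive 22:35 UTC on Jul 23.
Flight 2 lands earlier by 45 minutes.

the second, by 45 minutes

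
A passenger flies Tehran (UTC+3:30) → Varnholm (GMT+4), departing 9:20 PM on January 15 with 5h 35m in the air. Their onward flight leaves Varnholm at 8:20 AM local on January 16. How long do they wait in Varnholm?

Convert departure to UTC: 9:20 PM − 3:30 = 5:50 PM UTC on Jan 15.
Add 5 hours 35 minutes flight time → 11:25 PM UTC.
Varnholm is UTC+4:00, so local arrival = 11:25 PM + 4:00 = 3:25 AM on Jan 16.
Layover = 8:20 AM − 3:25 AM = 4 hours 55 minutes.

4 hours 55 minutes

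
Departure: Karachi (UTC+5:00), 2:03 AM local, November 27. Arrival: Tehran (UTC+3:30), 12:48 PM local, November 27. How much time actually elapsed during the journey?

Departure in UTC: 2:03 AM − 5:00 = 9:03 PM on Nov 26.
Arrival in UTC: 12:48 PM − 3:30 = 9:18 AM on Nov 27.
Elapsed = 9:18 AM − 9:03 PM (+1 day) = 12 hours 15 minutes.

12 hours 15 minutes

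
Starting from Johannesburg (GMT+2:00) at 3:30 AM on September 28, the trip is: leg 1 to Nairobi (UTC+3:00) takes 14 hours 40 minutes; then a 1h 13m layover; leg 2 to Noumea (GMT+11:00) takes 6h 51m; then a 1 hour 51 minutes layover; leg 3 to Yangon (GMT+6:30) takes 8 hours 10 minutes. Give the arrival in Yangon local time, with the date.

Convert departure to UTC: 3:30 AM − 2:00 = 1:30 AM UTC on Sep 28.
Add 14 hours 40 minutes leg 1 → 4:10 PM UTC.
Add 1 hour and 13 minutes layover in Nairobi → 5:23 PM UTC.
Add 6 hours and 51 minutes leg 2 → 12:14 AM UTC (Sep 29).
Add 1 hour and 51 minutes layover in Noumea → 2:05 AM UTC.
Add 8 hours 10 minutes leg 3 → 10:15 AM UTC.
Yangon is UTC+6:30, so local arrival = 10:15 AM + 6:30 = 4:45 PM on Sep 29.

4:45 PM on September 29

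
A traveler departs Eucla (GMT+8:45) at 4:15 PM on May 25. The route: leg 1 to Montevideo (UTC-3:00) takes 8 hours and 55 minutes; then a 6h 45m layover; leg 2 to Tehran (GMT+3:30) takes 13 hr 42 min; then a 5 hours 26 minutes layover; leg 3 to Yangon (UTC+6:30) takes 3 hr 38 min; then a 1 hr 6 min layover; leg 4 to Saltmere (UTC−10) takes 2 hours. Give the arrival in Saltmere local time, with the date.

Convert departure to UTC: 4:15 PM − 8:45 = 7:30 AM UTC on May 25.
Add 8 hours and 55 minutes leg 1 → 4:25 PM UTC.
Add 6 hours 45 minutes layover in Montevideo → 11:10 PM UTC.
Add 13 hours 42 minutes leg 2 → 12:52 PM UTC (May 26).
Add 5 hours 26 minutes layover in Tehran → 6:18 PM UTC.
Add 3 hours 38 minutes leg 3 → 9:56 PM UTC.
Add 1 hour and 6 minutes layover in Yangon → 11:02 PM UTC.
Add 2 hours leg 4 → 1:02 AM UTC (May 27).
Saltmere is UTC−10:00, so local arrival = 1:02 AM − 10:00 = 3:02 PM on May 26.

3:02 PM on May 26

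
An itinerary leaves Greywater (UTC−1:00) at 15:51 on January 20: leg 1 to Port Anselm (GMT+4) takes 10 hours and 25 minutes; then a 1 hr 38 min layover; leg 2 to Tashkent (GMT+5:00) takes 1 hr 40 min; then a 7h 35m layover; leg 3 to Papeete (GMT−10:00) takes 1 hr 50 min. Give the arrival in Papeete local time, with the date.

Convert departure to UTC: 15:51 + 1:00 = 16:51 UTC on Jan 20.
Add 10 hours and 25 minutes leg 1 → 03:16 UTC (Jan 21).
Add 1 hour 38 minutes layover in Port Anselm → 04:54 UTC.
Add 1 hour and 40 minutes leg 2 → 06:34 UTC.
Add 7 hours 35 minutes layover in Tashkent → 14:09 UTC.
Add 1 hour 50 minutes leg 3 → 15:59 UTC.
Papeete is UTC−10:00, so local arrival = 15:59 − 10:00 = 05:59 on Jan 21.

05:59 on Jan 21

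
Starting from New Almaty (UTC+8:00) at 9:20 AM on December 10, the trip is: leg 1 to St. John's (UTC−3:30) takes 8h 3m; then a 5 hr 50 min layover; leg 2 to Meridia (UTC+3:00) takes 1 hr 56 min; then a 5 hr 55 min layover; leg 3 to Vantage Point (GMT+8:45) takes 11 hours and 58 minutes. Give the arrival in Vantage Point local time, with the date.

Convert departure to UTC: 9:20 AM − 8:00 = 1:20 AM UTC on Dec 10.
Add 8 hours and 3 minutes leg 1 → 9:23 AM UTC.
Add 5 hours 50 minutes layover in St. John's → 3:13 PM UTC.
Add 1 hour and 56 minutes leg 2 → 5:09 PM UTC.
Add 5 hours and 55 minutes layover in Meridia → 11:04 PM UTC.
Add 11 hours 58 minutes leg 3 → 11:02 AM UTC (Dec 11).
Vantage Point is UTC+8:45, so local arrival = 11:02 AM + 8:45 = 7:47 PM on Dec 11.

7:47 PM on December 11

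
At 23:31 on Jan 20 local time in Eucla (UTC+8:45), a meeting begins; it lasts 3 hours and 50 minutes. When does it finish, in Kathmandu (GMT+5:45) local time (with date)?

Convert start to UTC: 23:31 − 8:45 = 14:46 UTC on Jan 20.
Add 3 hours and 50 minutes duration → 18:36 UTC.
Kathmandu is UTC+5:45, so local end time = 18:36 + 5:45 = 00:21 on Jan 21.

00:21 on Jan 21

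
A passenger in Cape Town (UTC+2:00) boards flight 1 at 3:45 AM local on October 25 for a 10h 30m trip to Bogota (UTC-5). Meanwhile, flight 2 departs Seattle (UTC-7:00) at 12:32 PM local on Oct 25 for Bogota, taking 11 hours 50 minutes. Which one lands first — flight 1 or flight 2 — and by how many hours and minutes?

the first, by 19 hours 7 minutes

Flight 1 in UTC: 3:45 AM − 2:00 = 1:45 AM on Oct 25.
+10 hours and 30 minutes → arrive 12:15 PM UTC on Oct 25.
Flight 2 in UTC: 12:32 PM + 7:00 = 7:32 PM on Oct 25.
+11 hours 50 minutes → arrive 7:22 AM UTC on Oct 26.
Flight 1 lands earlier by 19 hours 7 minutes.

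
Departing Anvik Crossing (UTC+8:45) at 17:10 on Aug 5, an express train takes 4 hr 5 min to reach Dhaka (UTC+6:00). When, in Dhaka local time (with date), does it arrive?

18:30 on Aug 5

Convert departure to UTC: 17:10 − 8:45 = 08:25 UTC on Aug 5.
Add 4 hours 5 minutes travel time → 12:30 UTC.
Dhaka is UTC+6:00, so local arrival = 12:30 + 6:00 = 18:30 on Aug 5.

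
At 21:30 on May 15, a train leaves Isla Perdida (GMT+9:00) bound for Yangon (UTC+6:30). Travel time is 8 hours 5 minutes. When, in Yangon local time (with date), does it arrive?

03:05 on May 16

Convert departure to UTC: 21:30 − 9:00 = 12:30 UTC on May 15.
Add 8 hours 5 minutes travel time → 20:35 UTC.
Yangon is UTC+6:30, so local arrival = 20:35 + 6:30 = 03:05 on May 16.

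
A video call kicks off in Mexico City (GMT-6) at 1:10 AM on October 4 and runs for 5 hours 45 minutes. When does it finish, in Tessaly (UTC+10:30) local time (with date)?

11:25 PM on Oct 4

Convert start to UTC: 1:10 AM + 6:00 = 7:10 AM UTC on Oct 4.
Add 5 hours and 45 minutes duration → 12:55 PM UTC.
Tessaly is UTC+10:30, so local end time = 12:55 PM + 10:30 = 11:25 PM on Oct 4.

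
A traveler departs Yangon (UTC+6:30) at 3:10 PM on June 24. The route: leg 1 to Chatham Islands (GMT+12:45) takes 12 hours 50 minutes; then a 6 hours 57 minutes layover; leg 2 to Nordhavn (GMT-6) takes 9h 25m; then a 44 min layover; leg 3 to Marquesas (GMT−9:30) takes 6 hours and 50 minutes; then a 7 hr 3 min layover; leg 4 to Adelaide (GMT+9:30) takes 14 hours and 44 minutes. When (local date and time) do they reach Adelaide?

4:43 AM on Jun 27

Convert departure to UTC: 3:10 PM − 6:30 = 8:40 AM UTC on Jun 24.
Add 12 hours and 50 minutes leg 1 → 9:30 PM UTC.
Add 6 hours and 57 minutes layover in Chatham Islands → 4:27 AM UTC (Jun 25).
Add 9 hours and 25 minutes leg 2 → 1:52 PM UTC.
Add 44 minutes layover in Nordhavn → 2:36 PM UTC.
Add 6 hours 50 minutes leg 3 → 9:26 PM UTC.
Add 7 hours 3 minutes layover in Marquesas → 4:29 AM UTC (Jun 26).
Add 14 hours and 44 minutes leg 4 → 7:13 PM UTC.
Adelaide is UTC+9:30, so local arrival = 7:13 PM + 9:30 = 4:43 AM on Jun 27.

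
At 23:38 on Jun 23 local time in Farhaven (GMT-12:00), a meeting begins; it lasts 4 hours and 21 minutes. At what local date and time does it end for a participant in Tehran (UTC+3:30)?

19:29 on June 24

Tehran is 15:30 ahead of Farhaven.
After 4 hours 21 minutes it is 03:59 (Jun 24) in Farhaven.
Shift by the zone difference: 03:59 + 15:30 = 19:29 on Jun 24 in Tehran.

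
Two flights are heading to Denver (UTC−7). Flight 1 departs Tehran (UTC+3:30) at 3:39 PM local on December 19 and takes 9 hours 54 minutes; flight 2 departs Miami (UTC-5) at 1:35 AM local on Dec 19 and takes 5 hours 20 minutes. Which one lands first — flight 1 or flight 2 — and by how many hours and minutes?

Flight 1 in UTC: 3:39 PM − 3:30 = 12:09 PM on Dec 19.
+9 hours 54 minutes → arrive 10:03 PM UTC on Dec 19.
Flight 2 in UTC: 1:35 AM + 5:00 = 6:35 AM on Dec 19.
+5 hours 20 minutes → arrive 11:55 AM UTC on Dec 19.
Flight 2 lands earlier by 10 hours 8 minutes.

the second, by 10 hours 8 minutes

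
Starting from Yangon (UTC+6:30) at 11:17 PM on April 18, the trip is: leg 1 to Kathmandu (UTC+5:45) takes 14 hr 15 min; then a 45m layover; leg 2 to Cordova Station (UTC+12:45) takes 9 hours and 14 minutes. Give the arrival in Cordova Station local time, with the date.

Convert departure to UTC: 11:17 PM − 6:30 = 4:47 PM UTC on Apr 18.
Add 14 hours 15 minutes leg 1 → 7:02 AM UTC (Apr 19).
Add 45 minutes layover in Kathmandu → 7:47 AM UTC.
Add 9 hours 14 minutes leg 2 → 5:01 PM UTC.
Cordova Station is UTC+12:45, so local arrival = 5:01 PM + 12:45 = 5:46 AM on Apr 20.

5:46 AM on April 20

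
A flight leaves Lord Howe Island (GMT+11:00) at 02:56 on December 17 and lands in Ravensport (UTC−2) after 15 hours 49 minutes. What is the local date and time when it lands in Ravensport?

Convert departure to UTC: 02:56 − 11:00 = 15:56 UTC on Dec 16.
Add 15 hours and 49 minutes travel time → 07:45 UTC (Dec 17).
Ravensport is UTC−2:00, so local arrival = 07:45 − 2:00 = 05:45 on Dec 17.

05:45 on Dec 17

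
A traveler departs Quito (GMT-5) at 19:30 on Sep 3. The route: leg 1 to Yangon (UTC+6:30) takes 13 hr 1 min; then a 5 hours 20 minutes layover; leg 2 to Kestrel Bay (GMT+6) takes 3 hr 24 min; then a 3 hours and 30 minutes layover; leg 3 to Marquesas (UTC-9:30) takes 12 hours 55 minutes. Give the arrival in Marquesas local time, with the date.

Convert departure to UTC: 19:30 + 5:00 = 00:30 UTC on Sep 4.
Add 13 hours 1 minute leg 1 → 13:31 UTC.
Add 5 hours 20 minutes layover in Yangon → 18:51 UTC.
Add 3 hours 24 minutes leg 2 → 22:15 UTC.
Add 3 hours 30 minutes layover in Kestrel Bay → 01:45 UTC (Sep 5).
Add 12 hours 55 minutes leg 3 → 14:40 UTC.
Marquesas is UTC−9:30, so local arrival = 14:40 − 9:30 = 05:10 on Sep 5.

05:10 on Sep 5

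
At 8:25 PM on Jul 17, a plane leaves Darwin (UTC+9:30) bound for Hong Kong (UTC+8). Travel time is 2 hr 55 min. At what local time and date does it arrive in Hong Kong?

9:50 PM on July 17

Convert departure to UTC: 8:25 PM − 9:30 = 10:55 AM UTC on Jul 17.
Add 2 hours and 55 minutes travel time → 1:50 PM UTC.
Hong Kong is UTC+8:00, so local arrival = 1:50 PM + 8:00 = 9:50 PM on Jul 17.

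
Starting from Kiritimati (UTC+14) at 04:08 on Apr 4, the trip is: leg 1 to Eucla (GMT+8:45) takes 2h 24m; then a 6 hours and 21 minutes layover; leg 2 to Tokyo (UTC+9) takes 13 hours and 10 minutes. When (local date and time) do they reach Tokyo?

21:03 on Apr 4

Convert departure to UTC: 04:08 − 14:00 = 14:08 UTC on Apr 3.
Add 2 hours 24 minutes leg 1 → 16:32 UTC.
Add 6 hours 21 minutes layover in Eucla → 22:53 UTC.
Add 13 hours 10 minutes leg 2 → 12:03 UTC (Apr 4).
Tokyo is UTC+9:00, so local arrival = 12:03 + 9:00 = 21:03 on Apr 4.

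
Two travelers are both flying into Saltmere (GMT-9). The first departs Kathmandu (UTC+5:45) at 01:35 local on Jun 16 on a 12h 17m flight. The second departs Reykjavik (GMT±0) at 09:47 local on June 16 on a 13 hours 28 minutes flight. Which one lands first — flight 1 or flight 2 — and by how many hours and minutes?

Flight 1 in UTC: 01:35 − 5:45 = 19:50 on Jun 15.
+12 hours and 17 minutes → arrive 08:07 UTC on Jun 16.
Flight 2 departs at 09:47 UTC (Jun 16).
+13 hours 28 minutes → arrive 23:15 UTC on Jun 16.
Flight 1 lands earlier by 15 hours 8 minutes.

the first, by 15 hours 8 minutes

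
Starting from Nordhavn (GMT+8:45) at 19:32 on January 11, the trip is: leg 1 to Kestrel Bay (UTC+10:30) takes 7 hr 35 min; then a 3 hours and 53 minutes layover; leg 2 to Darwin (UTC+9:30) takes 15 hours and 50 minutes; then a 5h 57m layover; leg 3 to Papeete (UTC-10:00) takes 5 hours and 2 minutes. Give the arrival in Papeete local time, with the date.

Convert departure to UTC: 19:32 − 8:45 = 10:47 UTC on Jan 11.
Add 7 hours and 35 minutes leg 1 → 18:22 UTC.
Add 3 hours 53 minutes layover in Kestrel Bay → 22:15 UTC.
Add 15 hours and 50 minutes leg 2 → 14:05 UTC (Jan 12).
Add 5 hours and 57 minutes layover in Darwin → 20:02 UTC.
Add 5 hours and 2 minutes leg 3 → 01:04 UTC (Jan 13).
Papeete is UTC−10:00, so local arrival = 01:04 − 10:00 = 15:04 on Jan 12.

15:04 on January 12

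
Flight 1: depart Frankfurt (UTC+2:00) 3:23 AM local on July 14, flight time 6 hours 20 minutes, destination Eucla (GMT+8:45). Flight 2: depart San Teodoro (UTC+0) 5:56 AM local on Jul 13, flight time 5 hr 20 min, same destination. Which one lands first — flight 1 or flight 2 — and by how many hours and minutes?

the second, by 20 hours 27 minutes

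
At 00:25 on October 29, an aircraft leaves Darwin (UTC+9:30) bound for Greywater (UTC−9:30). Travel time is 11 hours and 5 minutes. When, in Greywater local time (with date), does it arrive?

16:30 on October 28

Convert departure to UTC: 00:25 − 9:30 = 14:55 UTC on Oct 28.
Add 11 hours 5 minutes travel time → 02:00 UTC (Oct 29).
Greywater is UTC−9:30, so local arrival = 02:00 − 9:30 = 16:30 on Oct 28.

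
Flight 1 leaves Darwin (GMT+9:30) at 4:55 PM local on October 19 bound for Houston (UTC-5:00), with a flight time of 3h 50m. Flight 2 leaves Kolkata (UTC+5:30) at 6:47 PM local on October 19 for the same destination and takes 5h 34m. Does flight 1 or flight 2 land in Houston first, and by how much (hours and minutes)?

the first, by 7 hours 36 minutes

Flight 1 in UTC: 4:55 PM − 9:30 = 7:25 AM on Oct 19.
+3 hours 50 minutes → arrive 11:15 AM UTC on Oct 19.
Flight 2 in UTC: 6:47 PM − 5:30 = 1:17 PM on Oct 19.
+5 hours 34 minutes → arrive 6:51 PM UTC on Oct 19.
Flight 1 lands earlier by 7 hours 36 minutes.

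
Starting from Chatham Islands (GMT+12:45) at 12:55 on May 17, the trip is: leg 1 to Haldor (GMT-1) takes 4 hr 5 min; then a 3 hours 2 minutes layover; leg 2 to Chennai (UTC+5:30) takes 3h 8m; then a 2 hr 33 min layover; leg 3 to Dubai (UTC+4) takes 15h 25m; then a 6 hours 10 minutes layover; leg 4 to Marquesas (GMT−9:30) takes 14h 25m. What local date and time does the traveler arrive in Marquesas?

Convert departure to UTC: 12:55 − 12:45 = 00:10 UTC on May 17.
Add 4 hours 5 minutes leg 1 → 04:15 UTC.
Add 3 hours 2 minutes layover in Haldor → 07:17 UTC.
Add 3 hours and 8 minutes leg 2 → 10:25 UTC.
Add 2 hours and 33 minutes layover in Chennai → 12:58 UTC.
Add 15 hours and 25 minutes leg 3 → 04:23 UTC (May 18).
Add 6 hours and 10 minutes layover in Dubai → 10:33 UTC.
Add 14 hours and 25 minutes leg 4 → 00:58 UTC (May 19).
Marquesas is UTC−9:30, so local arrival = 00:58 − 9:30 = 15:28 on May 18.

15:28 on May 18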